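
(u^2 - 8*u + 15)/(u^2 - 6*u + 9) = (u - 5)/(u - 3)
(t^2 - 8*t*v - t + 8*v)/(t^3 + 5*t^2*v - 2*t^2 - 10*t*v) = (t^2 - 8*t*v - t + 8*v)/(t*(t^2 + 5*t*v - 2*t - 10*v))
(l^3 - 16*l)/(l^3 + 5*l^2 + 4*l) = (l - 4)/(l + 1)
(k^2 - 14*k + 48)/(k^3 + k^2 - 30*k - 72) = (k - 8)/(k^2 + 7*k + 12)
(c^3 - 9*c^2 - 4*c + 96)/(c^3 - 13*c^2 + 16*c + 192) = (c - 4)/(c - 8)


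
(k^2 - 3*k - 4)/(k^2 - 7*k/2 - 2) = 2*(k + 1)/(2*k + 1)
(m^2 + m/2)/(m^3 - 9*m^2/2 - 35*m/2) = (2*m + 1)/(2*m^2 - 9*m - 35)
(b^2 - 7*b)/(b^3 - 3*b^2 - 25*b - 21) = b/(b^2 + 4*b + 3)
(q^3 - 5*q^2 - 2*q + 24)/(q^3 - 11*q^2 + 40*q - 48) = (q + 2)/(q - 4)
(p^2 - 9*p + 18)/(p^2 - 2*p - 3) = (p - 6)/(p + 1)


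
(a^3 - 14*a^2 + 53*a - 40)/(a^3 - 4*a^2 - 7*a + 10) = (a - 8)/(a + 2)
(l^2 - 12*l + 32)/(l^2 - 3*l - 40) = (l - 4)/(l + 5)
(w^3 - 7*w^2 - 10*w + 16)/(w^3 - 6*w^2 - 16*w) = (w - 1)/w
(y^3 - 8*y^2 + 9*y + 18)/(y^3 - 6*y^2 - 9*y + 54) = (y + 1)/(y + 3)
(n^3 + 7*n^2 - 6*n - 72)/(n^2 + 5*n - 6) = (n^2 + n - 12)/(n - 1)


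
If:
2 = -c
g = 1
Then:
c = -2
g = 1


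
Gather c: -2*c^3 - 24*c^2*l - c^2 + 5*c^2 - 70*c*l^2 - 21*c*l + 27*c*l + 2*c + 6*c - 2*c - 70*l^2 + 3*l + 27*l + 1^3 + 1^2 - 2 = -2*c^3 + c^2*(4 - 24*l) + c*(-70*l^2 + 6*l + 6) - 70*l^2 + 30*l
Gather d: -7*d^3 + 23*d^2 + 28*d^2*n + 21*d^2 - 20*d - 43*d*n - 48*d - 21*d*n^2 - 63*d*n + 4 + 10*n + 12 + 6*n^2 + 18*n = -7*d^3 + d^2*(28*n + 44) + d*(-21*n^2 - 106*n - 68) + 6*n^2 + 28*n + 16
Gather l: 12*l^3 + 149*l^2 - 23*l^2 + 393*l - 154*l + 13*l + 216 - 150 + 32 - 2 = 12*l^3 + 126*l^2 + 252*l + 96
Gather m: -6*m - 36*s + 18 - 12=-6*m - 36*s + 6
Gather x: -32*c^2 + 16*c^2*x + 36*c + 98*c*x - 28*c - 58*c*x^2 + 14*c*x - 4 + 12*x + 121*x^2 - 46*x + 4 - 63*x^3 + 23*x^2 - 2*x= -32*c^2 + 8*c - 63*x^3 + x^2*(144 - 58*c) + x*(16*c^2 + 112*c - 36)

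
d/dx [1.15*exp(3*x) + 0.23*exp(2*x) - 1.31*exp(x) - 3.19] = (3.45*exp(2*x) + 0.46*exp(x) - 1.31)*exp(x)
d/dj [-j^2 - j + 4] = -2*j - 1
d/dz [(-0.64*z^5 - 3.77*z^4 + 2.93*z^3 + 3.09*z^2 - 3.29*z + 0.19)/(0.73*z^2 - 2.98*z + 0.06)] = (-1.4016*z^6 + 2.1246*z^5 + 35.6507*z^4 - 18.3676*z^3 - 6.2791*z^2 + 0.093399999999999*z + 0.3688)/(0.5329*z^4 - 4.3508*z^3 + 8.968*z^2 - 0.3576*z + 0.0036)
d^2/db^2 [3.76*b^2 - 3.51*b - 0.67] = 7.52000000000000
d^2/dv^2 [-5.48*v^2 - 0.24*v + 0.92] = -10.9600000000000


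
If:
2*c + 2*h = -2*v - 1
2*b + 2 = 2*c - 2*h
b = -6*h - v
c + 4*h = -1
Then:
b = -31/8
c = -5/2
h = 3/8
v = 13/8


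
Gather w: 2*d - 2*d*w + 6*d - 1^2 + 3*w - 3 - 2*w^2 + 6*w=8*d - 2*w^2 + w*(9 - 2*d) - 4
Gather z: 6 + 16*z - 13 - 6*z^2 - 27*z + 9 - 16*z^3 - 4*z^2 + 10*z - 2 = -16*z^3 - 10*z^2 - z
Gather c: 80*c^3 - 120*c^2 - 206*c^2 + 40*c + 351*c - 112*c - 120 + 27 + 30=80*c^3 - 326*c^2 + 279*c - 63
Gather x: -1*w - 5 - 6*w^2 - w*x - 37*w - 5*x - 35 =-6*w^2 - 38*w + x*(-w - 5) - 40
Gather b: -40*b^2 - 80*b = -40*b^2 - 80*b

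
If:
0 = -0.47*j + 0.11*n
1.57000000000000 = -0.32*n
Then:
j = -1.15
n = -4.91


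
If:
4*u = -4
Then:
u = -1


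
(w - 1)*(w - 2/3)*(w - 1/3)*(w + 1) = w^4 - w^3 - 7*w^2/9 + w - 2/9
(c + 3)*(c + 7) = c^2 + 10*c + 21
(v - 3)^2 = v^2 - 6*v + 9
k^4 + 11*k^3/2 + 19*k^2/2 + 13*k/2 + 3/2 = (k + 1/2)*(k + 1)^2*(k + 3)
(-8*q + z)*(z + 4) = -8*q*z - 32*q + z^2 + 4*z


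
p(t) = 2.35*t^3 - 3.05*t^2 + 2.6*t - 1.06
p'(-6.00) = 293.00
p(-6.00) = -634.06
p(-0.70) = -5.18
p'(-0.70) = 10.32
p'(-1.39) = 24.70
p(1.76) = 6.88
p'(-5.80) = 275.14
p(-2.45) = -60.30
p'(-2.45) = 59.86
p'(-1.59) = 30.12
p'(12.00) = 944.60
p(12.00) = 3651.74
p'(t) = 7.05*t^2 - 6.1*t + 2.6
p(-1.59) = -22.35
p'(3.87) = 84.58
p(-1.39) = -16.88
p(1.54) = 4.29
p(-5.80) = -577.26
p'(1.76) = 13.70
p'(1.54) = 9.93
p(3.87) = 99.53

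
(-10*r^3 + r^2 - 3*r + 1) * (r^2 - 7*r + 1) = -10*r^5 + 71*r^4 - 20*r^3 + 23*r^2 - 10*r + 1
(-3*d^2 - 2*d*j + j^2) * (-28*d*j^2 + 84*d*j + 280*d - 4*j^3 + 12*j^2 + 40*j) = 84*d^3*j^2 - 252*d^3*j - 840*d^3 + 68*d^2*j^3 - 204*d^2*j^2 - 680*d^2*j - 20*d*j^4 + 60*d*j^3 + 200*d*j^2 - 4*j^5 + 12*j^4 + 40*j^3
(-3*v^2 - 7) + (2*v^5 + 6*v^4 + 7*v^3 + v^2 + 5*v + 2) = 2*v^5 + 6*v^4 + 7*v^3 - 2*v^2 + 5*v - 5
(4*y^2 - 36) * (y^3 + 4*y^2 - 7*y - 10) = 4*y^5 + 16*y^4 - 64*y^3 - 184*y^2 + 252*y + 360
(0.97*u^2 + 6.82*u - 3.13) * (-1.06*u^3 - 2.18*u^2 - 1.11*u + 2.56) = -1.0282*u^5 - 9.3438*u^4 - 12.6265*u^3 + 1.7364*u^2 + 20.9335*u - 8.0128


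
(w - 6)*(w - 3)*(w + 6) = w^3 - 3*w^2 - 36*w + 108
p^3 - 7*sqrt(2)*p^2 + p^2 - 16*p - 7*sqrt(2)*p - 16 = (p + 1)*(p - 8*sqrt(2))*(p + sqrt(2))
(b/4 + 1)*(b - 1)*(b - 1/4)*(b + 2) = b^4/4 + 19*b^3/16 + 3*b^2/16 - 17*b/8 + 1/2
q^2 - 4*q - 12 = (q - 6)*(q + 2)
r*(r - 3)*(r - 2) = r^3 - 5*r^2 + 6*r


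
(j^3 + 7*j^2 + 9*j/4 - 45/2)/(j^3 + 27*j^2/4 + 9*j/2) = (4*j^2 + 4*j - 15)/(j*(4*j + 3))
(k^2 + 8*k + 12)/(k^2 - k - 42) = (k + 2)/(k - 7)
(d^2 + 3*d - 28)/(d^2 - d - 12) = (d + 7)/(d + 3)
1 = 1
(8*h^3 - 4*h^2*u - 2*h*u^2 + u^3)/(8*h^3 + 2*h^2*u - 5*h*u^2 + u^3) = (-4*h^2 + u^2)/(-4*h^2 - 3*h*u + u^2)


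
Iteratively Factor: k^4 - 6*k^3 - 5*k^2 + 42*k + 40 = (k + 2)*(k^3 - 8*k^2 + 11*k + 20) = (k - 4)*(k + 2)*(k^2 - 4*k - 5) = (k - 5)*(k - 4)*(k + 2)*(k + 1)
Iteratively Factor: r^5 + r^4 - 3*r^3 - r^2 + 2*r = (r - 1)*(r^4 + 2*r^3 - r^2 - 2*r) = (r - 1)*(r + 1)*(r^3 + r^2 - 2*r) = r*(r - 1)*(r + 1)*(r^2 + r - 2) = r*(r - 1)^2*(r + 1)*(r + 2)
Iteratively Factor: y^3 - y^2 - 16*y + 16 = (y - 1)*(y^2 - 16) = (y - 4)*(y - 1)*(y + 4)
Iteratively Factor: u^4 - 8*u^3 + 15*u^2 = (u - 5)*(u^3 - 3*u^2) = (u - 5)*(u - 3)*(u^2) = u*(u - 5)*(u - 3)*(u)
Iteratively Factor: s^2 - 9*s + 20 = (s - 5)*(s - 4)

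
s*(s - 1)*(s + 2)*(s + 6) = s^4 + 7*s^3 + 4*s^2 - 12*s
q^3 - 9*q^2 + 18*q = q*(q - 6)*(q - 3)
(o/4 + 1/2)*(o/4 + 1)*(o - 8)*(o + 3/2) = o^4/16 - o^3/32 - 43*o^2/16 - 31*o/4 - 6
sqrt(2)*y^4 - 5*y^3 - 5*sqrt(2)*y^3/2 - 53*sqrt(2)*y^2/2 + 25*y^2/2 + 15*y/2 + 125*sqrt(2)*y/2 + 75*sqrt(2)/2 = (y - 3)*(y - 5*sqrt(2))*(y + 5*sqrt(2)/2)*(sqrt(2)*y + sqrt(2)/2)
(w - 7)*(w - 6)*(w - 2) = w^3 - 15*w^2 + 68*w - 84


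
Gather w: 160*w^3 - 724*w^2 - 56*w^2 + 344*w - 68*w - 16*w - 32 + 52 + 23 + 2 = 160*w^3 - 780*w^2 + 260*w + 45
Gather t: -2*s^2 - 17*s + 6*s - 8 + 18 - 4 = -2*s^2 - 11*s + 6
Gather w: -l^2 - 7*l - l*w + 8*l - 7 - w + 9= -l^2 + l + w*(-l - 1) + 2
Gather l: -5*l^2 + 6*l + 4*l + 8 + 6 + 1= -5*l^2 + 10*l + 15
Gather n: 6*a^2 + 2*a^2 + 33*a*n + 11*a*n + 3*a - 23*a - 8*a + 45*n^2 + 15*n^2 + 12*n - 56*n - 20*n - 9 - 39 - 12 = 8*a^2 - 28*a + 60*n^2 + n*(44*a - 64) - 60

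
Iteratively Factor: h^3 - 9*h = (h + 3)*(h^2 - 3*h) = h*(h + 3)*(h - 3)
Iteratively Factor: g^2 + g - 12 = (g - 3)*(g + 4)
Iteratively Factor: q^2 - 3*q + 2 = (q - 1)*(q - 2)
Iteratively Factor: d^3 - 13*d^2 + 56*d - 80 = (d - 5)*(d^2 - 8*d + 16) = (d - 5)*(d - 4)*(d - 4)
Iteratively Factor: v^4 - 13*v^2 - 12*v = (v)*(v^3 - 13*v - 12) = v*(v - 4)*(v^2 + 4*v + 3) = v*(v - 4)*(v + 1)*(v + 3)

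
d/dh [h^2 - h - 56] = 2*h - 1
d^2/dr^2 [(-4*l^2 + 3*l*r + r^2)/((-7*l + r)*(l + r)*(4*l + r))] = 2*(-85*l^3 + 39*l^2*r - 3*l*r^2 + r^3)/(-343*l^6 - 882*l^5*r - 609*l^4*r^2 + 36*l^3*r^3 + 87*l^2*r^4 - 18*l*r^5 + r^6)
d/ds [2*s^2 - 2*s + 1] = 4*s - 2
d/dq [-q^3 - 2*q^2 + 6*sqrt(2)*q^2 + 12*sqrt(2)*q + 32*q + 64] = -3*q^2 - 4*q + 12*sqrt(2)*q + 12*sqrt(2) + 32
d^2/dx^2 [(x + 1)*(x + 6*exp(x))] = 6*x*exp(x) + 18*exp(x) + 2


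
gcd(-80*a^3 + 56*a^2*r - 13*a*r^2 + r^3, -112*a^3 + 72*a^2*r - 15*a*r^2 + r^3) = 16*a^2 - 8*a*r + r^2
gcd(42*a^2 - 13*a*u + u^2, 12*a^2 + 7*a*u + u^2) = 1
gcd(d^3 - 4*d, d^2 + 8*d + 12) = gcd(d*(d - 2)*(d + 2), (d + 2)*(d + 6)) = d + 2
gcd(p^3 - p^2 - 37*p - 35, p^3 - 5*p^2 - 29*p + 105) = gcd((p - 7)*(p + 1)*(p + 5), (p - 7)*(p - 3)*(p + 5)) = p^2 - 2*p - 35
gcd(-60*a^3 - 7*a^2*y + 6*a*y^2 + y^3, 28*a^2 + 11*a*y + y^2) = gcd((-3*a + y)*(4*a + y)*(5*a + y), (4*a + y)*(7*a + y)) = 4*a + y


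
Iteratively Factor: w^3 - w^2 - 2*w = (w - 2)*(w^2 + w) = (w - 2)*(w + 1)*(w)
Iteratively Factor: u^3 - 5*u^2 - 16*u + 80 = (u + 4)*(u^2 - 9*u + 20) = (u - 5)*(u + 4)*(u - 4)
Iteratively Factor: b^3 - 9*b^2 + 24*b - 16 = (b - 4)*(b^2 - 5*b + 4) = (b - 4)*(b - 1)*(b - 4)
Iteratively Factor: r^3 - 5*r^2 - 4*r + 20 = (r + 2)*(r^2 - 7*r + 10) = (r - 2)*(r + 2)*(r - 5)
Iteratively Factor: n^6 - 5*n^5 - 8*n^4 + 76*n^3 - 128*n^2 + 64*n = (n - 4)*(n^5 - n^4 - 12*n^3 + 28*n^2 - 16*n) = n*(n - 4)*(n^4 - n^3 - 12*n^2 + 28*n - 16) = n*(n - 4)*(n - 1)*(n^3 - 12*n + 16) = n*(n - 4)*(n - 2)*(n - 1)*(n^2 + 2*n - 8) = n*(n - 4)*(n - 2)^2*(n - 1)*(n + 4)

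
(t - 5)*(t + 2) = t^2 - 3*t - 10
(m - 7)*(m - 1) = m^2 - 8*m + 7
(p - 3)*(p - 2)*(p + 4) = p^3 - p^2 - 14*p + 24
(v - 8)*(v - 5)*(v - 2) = v^3 - 15*v^2 + 66*v - 80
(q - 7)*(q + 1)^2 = q^3 - 5*q^2 - 13*q - 7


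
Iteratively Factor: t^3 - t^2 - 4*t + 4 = (t - 2)*(t^2 + t - 2) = (t - 2)*(t - 1)*(t + 2)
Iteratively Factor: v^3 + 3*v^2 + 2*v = (v + 2)*(v^2 + v) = v*(v + 2)*(v + 1)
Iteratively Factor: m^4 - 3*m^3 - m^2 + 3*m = (m)*(m^3 - 3*m^2 - m + 3) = m*(m + 1)*(m^2 - 4*m + 3) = m*(m - 1)*(m + 1)*(m - 3)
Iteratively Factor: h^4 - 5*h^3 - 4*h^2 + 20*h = (h - 2)*(h^3 - 3*h^2 - 10*h) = h*(h - 2)*(h^2 - 3*h - 10) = h*(h - 5)*(h - 2)*(h + 2)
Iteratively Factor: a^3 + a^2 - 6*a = (a - 2)*(a^2 + 3*a) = (a - 2)*(a + 3)*(a)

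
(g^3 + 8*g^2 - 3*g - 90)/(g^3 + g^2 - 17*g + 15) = (g + 6)/(g - 1)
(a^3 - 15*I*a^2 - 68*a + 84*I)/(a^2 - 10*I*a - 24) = (a^2 - 9*I*a - 14)/(a - 4*I)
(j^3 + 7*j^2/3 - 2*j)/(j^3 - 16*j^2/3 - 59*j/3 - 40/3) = j*(-3*j^2 - 7*j + 6)/(-3*j^3 + 16*j^2 + 59*j + 40)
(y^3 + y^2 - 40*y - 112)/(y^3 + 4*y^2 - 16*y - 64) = (y - 7)/(y - 4)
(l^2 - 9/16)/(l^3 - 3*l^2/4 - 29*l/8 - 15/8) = (4*l - 3)/(2*(2*l^2 - 3*l - 5))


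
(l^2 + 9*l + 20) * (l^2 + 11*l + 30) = l^4 + 20*l^3 + 149*l^2 + 490*l + 600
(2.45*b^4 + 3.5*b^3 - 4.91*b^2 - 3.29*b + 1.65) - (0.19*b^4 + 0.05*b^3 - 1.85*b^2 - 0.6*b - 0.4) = 2.26*b^4 + 3.45*b^3 - 3.06*b^2 - 2.69*b + 2.05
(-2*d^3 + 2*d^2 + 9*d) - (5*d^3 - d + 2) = -7*d^3 + 2*d^2 + 10*d - 2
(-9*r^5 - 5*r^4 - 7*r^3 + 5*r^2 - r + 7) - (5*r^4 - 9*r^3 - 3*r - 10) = -9*r^5 - 10*r^4 + 2*r^3 + 5*r^2 + 2*r + 17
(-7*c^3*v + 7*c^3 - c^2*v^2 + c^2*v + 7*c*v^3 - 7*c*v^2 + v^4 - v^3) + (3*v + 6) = -7*c^3*v + 7*c^3 - c^2*v^2 + c^2*v + 7*c*v^3 - 7*c*v^2 + v^4 - v^3 + 3*v + 6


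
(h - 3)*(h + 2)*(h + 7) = h^3 + 6*h^2 - 13*h - 42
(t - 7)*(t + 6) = t^2 - t - 42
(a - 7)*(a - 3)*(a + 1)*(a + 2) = a^4 - 7*a^3 - 7*a^2 + 43*a + 42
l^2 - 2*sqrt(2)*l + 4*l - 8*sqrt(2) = (l + 4)*(l - 2*sqrt(2))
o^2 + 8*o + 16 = (o + 4)^2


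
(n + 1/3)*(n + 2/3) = n^2 + n + 2/9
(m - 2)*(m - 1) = m^2 - 3*m + 2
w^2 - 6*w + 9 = (w - 3)^2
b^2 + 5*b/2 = b*(b + 5/2)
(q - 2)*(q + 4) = q^2 + 2*q - 8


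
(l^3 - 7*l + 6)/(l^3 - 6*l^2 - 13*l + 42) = (l - 1)/(l - 7)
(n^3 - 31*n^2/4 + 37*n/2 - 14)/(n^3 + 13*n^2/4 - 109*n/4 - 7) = (4*n^2 - 15*n + 14)/(4*n^2 + 29*n + 7)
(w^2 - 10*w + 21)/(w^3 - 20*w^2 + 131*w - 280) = (w - 3)/(w^2 - 13*w + 40)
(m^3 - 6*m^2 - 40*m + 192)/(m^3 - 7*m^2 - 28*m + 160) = (m + 6)/(m + 5)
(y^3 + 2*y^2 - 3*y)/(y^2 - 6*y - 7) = y*(-y^2 - 2*y + 3)/(-y^2 + 6*y + 7)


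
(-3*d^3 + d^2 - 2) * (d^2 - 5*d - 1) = -3*d^5 + 16*d^4 - 2*d^3 - 3*d^2 + 10*d + 2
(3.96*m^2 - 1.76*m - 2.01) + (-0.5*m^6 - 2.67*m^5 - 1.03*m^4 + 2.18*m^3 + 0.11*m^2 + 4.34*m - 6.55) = -0.5*m^6 - 2.67*m^5 - 1.03*m^4 + 2.18*m^3 + 4.07*m^2 + 2.58*m - 8.56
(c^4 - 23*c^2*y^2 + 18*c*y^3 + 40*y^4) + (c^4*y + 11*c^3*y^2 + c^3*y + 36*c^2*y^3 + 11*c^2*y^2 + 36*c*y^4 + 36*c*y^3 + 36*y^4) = c^4*y + c^4 + 11*c^3*y^2 + c^3*y + 36*c^2*y^3 - 12*c^2*y^2 + 36*c*y^4 + 54*c*y^3 + 76*y^4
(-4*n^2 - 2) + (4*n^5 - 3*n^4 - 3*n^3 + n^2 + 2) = 4*n^5 - 3*n^4 - 3*n^3 - 3*n^2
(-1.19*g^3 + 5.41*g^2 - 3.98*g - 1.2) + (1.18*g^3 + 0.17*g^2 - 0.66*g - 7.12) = -0.01*g^3 + 5.58*g^2 - 4.64*g - 8.32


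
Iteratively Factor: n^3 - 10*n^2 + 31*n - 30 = (n - 2)*(n^2 - 8*n + 15) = (n - 5)*(n - 2)*(n - 3)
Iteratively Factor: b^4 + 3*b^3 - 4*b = (b + 2)*(b^3 + b^2 - 2*b) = (b + 2)^2*(b^2 - b) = (b - 1)*(b + 2)^2*(b)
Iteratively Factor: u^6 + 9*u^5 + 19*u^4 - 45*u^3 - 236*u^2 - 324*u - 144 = (u + 2)*(u^5 + 7*u^4 + 5*u^3 - 55*u^2 - 126*u - 72) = (u + 2)*(u + 3)*(u^4 + 4*u^3 - 7*u^2 - 34*u - 24) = (u + 1)*(u + 2)*(u + 3)*(u^3 + 3*u^2 - 10*u - 24) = (u - 3)*(u + 1)*(u + 2)*(u + 3)*(u^2 + 6*u + 8) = (u - 3)*(u + 1)*(u + 2)*(u + 3)*(u + 4)*(u + 2)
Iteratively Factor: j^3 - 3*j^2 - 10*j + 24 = (j - 4)*(j^2 + j - 6) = (j - 4)*(j + 3)*(j - 2)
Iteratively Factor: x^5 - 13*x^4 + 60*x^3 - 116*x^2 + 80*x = (x)*(x^4 - 13*x^3 + 60*x^2 - 116*x + 80) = x*(x - 5)*(x^3 - 8*x^2 + 20*x - 16) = x*(x - 5)*(x - 2)*(x^2 - 6*x + 8) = x*(x - 5)*(x - 4)*(x - 2)*(x - 2)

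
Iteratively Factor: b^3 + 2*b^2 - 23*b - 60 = (b - 5)*(b^2 + 7*b + 12) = (b - 5)*(b + 4)*(b + 3)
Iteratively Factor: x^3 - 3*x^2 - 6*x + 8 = (x + 2)*(x^2 - 5*x + 4) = (x - 4)*(x + 2)*(x - 1)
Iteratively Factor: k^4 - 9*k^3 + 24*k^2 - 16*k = (k - 4)*(k^3 - 5*k^2 + 4*k) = (k - 4)*(k - 1)*(k^2 - 4*k) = k*(k - 4)*(k - 1)*(k - 4)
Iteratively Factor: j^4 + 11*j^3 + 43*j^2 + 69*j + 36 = (j + 3)*(j^3 + 8*j^2 + 19*j + 12) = (j + 1)*(j + 3)*(j^2 + 7*j + 12) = (j + 1)*(j + 3)^2*(j + 4)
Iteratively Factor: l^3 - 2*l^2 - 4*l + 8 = (l + 2)*(l^2 - 4*l + 4) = (l - 2)*(l + 2)*(l - 2)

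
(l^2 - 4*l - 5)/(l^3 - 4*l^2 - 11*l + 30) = (l + 1)/(l^2 + l - 6)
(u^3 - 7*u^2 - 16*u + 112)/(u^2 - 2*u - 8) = (u^2 - 3*u - 28)/(u + 2)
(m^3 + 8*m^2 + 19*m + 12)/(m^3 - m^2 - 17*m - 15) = (m + 4)/(m - 5)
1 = 1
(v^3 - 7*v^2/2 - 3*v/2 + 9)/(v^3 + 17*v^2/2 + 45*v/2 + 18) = (v^2 - 5*v + 6)/(v^2 + 7*v + 12)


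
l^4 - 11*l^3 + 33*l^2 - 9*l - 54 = (l - 6)*(l - 3)^2*(l + 1)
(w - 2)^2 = w^2 - 4*w + 4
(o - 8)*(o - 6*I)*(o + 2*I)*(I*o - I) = I*o^4 + 4*o^3 - 9*I*o^3 - 36*o^2 + 20*I*o^2 + 32*o - 108*I*o + 96*I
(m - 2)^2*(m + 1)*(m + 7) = m^4 + 4*m^3 - 21*m^2 + 4*m + 28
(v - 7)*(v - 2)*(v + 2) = v^3 - 7*v^2 - 4*v + 28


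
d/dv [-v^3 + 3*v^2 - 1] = 3*v*(2 - v)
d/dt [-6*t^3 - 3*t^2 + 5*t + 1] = -18*t^2 - 6*t + 5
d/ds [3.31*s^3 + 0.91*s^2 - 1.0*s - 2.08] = 9.93*s^2 + 1.82*s - 1.0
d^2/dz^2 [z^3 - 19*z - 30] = 6*z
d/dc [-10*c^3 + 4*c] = 4 - 30*c^2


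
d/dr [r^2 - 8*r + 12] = 2*r - 8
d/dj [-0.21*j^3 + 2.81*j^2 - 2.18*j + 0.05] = -0.63*j^2 + 5.62*j - 2.18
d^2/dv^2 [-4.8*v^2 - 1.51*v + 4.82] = -9.60000000000000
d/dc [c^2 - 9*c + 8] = 2*c - 9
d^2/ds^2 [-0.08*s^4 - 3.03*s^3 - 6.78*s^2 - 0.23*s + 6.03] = -0.96*s^2 - 18.18*s - 13.56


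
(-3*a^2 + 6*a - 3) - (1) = -3*a^2 + 6*a - 4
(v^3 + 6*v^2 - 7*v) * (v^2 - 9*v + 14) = v^5 - 3*v^4 - 47*v^3 + 147*v^2 - 98*v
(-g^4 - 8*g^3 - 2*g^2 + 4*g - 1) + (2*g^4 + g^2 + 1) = g^4 - 8*g^3 - g^2 + 4*g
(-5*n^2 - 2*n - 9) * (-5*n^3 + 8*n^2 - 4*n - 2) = 25*n^5 - 30*n^4 + 49*n^3 - 54*n^2 + 40*n + 18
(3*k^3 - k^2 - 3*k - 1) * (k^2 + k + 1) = 3*k^5 + 2*k^4 - k^3 - 5*k^2 - 4*k - 1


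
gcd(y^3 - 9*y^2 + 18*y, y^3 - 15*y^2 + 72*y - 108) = y^2 - 9*y + 18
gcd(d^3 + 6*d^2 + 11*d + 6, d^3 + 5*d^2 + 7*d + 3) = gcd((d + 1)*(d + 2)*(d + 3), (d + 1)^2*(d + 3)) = d^2 + 4*d + 3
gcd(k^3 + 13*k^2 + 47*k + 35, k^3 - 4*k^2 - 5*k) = k + 1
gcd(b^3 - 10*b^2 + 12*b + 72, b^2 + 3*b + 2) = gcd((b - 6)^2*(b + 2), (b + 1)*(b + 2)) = b + 2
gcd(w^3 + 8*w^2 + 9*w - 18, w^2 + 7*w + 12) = w + 3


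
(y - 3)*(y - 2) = y^2 - 5*y + 6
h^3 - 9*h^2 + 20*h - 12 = (h - 6)*(h - 2)*(h - 1)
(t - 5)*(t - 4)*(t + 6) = t^3 - 3*t^2 - 34*t + 120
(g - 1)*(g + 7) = g^2 + 6*g - 7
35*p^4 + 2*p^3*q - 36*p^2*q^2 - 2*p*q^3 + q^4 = (-7*p + q)*(-p + q)*(p + q)*(5*p + q)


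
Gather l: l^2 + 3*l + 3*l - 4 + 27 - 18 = l^2 + 6*l + 5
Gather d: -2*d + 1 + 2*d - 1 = 0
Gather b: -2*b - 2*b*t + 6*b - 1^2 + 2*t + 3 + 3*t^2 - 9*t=b*(4 - 2*t) + 3*t^2 - 7*t + 2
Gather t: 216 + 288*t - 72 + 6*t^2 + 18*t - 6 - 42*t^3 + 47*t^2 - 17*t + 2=-42*t^3 + 53*t^2 + 289*t + 140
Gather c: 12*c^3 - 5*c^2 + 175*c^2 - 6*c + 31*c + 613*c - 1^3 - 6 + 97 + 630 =12*c^3 + 170*c^2 + 638*c + 720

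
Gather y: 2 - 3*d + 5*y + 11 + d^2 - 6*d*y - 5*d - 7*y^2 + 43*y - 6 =d^2 - 8*d - 7*y^2 + y*(48 - 6*d) + 7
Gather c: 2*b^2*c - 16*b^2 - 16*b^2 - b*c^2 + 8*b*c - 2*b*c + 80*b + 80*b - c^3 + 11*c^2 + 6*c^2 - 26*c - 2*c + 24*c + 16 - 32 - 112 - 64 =-32*b^2 + 160*b - c^3 + c^2*(17 - b) + c*(2*b^2 + 6*b - 4) - 192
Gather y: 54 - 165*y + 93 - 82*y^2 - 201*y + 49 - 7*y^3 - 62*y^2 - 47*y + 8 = -7*y^3 - 144*y^2 - 413*y + 204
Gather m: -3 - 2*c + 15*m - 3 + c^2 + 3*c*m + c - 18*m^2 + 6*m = c^2 - c - 18*m^2 + m*(3*c + 21) - 6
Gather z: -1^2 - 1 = -2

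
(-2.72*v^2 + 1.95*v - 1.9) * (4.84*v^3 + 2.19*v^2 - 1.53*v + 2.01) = -13.1648*v^5 + 3.4812*v^4 - 0.7639*v^3 - 12.6117*v^2 + 6.8265*v - 3.819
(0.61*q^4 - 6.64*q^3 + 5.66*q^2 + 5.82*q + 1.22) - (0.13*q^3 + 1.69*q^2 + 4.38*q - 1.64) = 0.61*q^4 - 6.77*q^3 + 3.97*q^2 + 1.44*q + 2.86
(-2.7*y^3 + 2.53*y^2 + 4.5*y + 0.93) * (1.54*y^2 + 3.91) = -4.158*y^5 + 3.8962*y^4 - 3.627*y^3 + 11.3245*y^2 + 17.595*y + 3.6363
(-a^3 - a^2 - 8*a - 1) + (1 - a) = -a^3 - a^2 - 9*a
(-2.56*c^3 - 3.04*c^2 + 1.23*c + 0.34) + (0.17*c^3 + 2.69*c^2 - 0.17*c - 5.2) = -2.39*c^3 - 0.35*c^2 + 1.06*c - 4.86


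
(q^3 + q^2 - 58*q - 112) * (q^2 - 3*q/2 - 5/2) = q^5 - q^4/2 - 62*q^3 - 55*q^2/2 + 313*q + 280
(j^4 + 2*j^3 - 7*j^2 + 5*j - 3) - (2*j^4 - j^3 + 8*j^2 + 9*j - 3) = -j^4 + 3*j^3 - 15*j^2 - 4*j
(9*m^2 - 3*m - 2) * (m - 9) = 9*m^3 - 84*m^2 + 25*m + 18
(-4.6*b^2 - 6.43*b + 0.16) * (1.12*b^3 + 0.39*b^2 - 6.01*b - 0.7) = -5.152*b^5 - 8.9956*b^4 + 25.3175*b^3 + 41.9267*b^2 + 3.5394*b - 0.112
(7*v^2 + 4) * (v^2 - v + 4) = 7*v^4 - 7*v^3 + 32*v^2 - 4*v + 16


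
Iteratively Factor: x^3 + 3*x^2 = (x)*(x^2 + 3*x) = x^2*(x + 3)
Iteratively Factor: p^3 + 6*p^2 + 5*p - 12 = (p - 1)*(p^2 + 7*p + 12) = (p - 1)*(p + 4)*(p + 3)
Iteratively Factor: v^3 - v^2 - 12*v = (v + 3)*(v^2 - 4*v) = (v - 4)*(v + 3)*(v)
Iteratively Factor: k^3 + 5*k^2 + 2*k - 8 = (k + 4)*(k^2 + k - 2) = (k - 1)*(k + 4)*(k + 2)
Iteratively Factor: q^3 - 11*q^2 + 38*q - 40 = (q - 4)*(q^2 - 7*q + 10) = (q - 4)*(q - 2)*(q - 5)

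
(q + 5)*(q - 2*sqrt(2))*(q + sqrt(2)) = q^3 - sqrt(2)*q^2 + 5*q^2 - 5*sqrt(2)*q - 4*q - 20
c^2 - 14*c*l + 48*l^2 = (c - 8*l)*(c - 6*l)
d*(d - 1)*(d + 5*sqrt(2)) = d^3 - d^2 + 5*sqrt(2)*d^2 - 5*sqrt(2)*d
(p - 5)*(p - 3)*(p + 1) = p^3 - 7*p^2 + 7*p + 15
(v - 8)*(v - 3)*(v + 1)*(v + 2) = v^4 - 8*v^3 - 7*v^2 + 50*v + 48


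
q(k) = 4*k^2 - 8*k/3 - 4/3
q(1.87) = 7.67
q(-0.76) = 3.00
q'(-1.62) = -15.63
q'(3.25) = 23.33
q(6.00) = 126.67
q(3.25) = 32.25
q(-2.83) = 38.25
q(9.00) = 298.67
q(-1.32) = 9.16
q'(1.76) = 11.41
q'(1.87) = 12.29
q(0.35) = -1.78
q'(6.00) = 45.33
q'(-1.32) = -13.23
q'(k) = 8*k - 8/3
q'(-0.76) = -8.75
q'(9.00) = 69.33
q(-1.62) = 13.48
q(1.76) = 6.36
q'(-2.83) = -25.31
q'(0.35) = 0.13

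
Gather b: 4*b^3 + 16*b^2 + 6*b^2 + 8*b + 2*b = 4*b^3 + 22*b^2 + 10*b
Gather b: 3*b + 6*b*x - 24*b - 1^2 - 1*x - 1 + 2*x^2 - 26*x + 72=b*(6*x - 21) + 2*x^2 - 27*x + 70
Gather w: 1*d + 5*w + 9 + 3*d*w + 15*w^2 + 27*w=d + 15*w^2 + w*(3*d + 32) + 9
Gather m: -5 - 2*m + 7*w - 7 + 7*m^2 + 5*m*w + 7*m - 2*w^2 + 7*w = 7*m^2 + m*(5*w + 5) - 2*w^2 + 14*w - 12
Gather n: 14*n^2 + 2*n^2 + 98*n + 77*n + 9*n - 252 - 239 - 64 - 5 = 16*n^2 + 184*n - 560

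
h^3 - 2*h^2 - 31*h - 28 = (h - 7)*(h + 1)*(h + 4)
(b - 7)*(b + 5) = b^2 - 2*b - 35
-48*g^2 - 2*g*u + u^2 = (-8*g + u)*(6*g + u)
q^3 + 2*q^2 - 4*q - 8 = (q - 2)*(q + 2)^2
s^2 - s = s*(s - 1)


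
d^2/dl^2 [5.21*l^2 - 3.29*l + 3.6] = 10.4200000000000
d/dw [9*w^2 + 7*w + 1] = 18*w + 7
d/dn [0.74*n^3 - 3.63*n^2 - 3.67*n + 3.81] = 2.22*n^2 - 7.26*n - 3.67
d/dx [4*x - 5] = 4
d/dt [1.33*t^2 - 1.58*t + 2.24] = 2.66*t - 1.58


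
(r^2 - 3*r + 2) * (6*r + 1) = 6*r^3 - 17*r^2 + 9*r + 2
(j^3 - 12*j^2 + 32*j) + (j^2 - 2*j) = j^3 - 11*j^2 + 30*j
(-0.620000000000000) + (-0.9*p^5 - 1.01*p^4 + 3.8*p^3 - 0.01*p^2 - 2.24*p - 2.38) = -0.9*p^5 - 1.01*p^4 + 3.8*p^3 - 0.01*p^2 - 2.24*p - 3.0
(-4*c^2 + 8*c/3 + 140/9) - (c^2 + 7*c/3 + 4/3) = -5*c^2 + c/3 + 128/9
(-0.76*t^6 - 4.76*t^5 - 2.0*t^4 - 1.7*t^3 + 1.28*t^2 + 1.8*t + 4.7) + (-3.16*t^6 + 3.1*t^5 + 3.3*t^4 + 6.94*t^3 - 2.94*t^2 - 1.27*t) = -3.92*t^6 - 1.66*t^5 + 1.3*t^4 + 5.24*t^3 - 1.66*t^2 + 0.53*t + 4.7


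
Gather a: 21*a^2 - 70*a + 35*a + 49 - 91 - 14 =21*a^2 - 35*a - 56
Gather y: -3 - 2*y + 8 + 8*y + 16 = 6*y + 21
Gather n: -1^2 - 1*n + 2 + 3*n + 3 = 2*n + 4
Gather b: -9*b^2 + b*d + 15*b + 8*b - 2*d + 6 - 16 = -9*b^2 + b*(d + 23) - 2*d - 10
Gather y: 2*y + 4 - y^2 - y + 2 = -y^2 + y + 6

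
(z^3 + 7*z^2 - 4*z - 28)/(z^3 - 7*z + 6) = (z^2 + 9*z + 14)/(z^2 + 2*z - 3)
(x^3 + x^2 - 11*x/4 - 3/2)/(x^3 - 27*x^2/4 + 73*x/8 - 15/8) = 2*(2*x^2 + 5*x + 2)/(4*x^2 - 21*x + 5)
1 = 1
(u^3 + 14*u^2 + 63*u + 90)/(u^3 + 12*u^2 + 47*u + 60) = (u + 6)/(u + 4)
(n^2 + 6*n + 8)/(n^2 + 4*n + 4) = (n + 4)/(n + 2)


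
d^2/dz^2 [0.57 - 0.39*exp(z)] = -0.39*exp(z)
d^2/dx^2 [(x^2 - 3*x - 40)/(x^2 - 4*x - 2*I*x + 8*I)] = (x^3*(2 + 4*I) + x^2*(-240 - 48*I) + x*(960 + 624*I) - 992 - 832*I)/(x^6 + x^5*(-12 - 6*I) + x^4*(36 + 72*I) + x^3*(80 - 280*I) + x^2*(-576 + 288*I) + x*(768 + 384*I) - 512*I)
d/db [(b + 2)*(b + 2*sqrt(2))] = 2*b + 2 + 2*sqrt(2)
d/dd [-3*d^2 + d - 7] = 1 - 6*d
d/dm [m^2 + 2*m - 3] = 2*m + 2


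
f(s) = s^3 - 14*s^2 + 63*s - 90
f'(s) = 3*s^2 - 28*s + 63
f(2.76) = -1.74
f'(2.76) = 8.57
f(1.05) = -38.13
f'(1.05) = 36.91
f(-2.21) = -308.40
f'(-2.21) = 139.53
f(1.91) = -13.78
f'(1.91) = 20.46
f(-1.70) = -242.47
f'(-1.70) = 119.27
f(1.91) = -13.78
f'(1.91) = 20.46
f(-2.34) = -326.89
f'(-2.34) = 144.95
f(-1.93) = -270.93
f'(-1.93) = 128.21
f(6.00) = 0.00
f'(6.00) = 3.00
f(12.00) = 378.00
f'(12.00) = 159.00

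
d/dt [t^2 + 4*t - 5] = 2*t + 4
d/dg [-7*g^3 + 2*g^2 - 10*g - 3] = -21*g^2 + 4*g - 10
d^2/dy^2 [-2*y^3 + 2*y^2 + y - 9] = 4 - 12*y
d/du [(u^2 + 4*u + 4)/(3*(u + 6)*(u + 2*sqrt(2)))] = (2*(u + 2)*(u + 6)*(u + 2*sqrt(2)) - (u + 6)*(u^2 + 4*u + 4) - (u + 2*sqrt(2))*(u^2 + 4*u + 4))/(3*(u + 6)^2*(u + 2*sqrt(2))^2)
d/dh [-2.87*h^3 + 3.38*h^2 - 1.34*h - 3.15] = -8.61*h^2 + 6.76*h - 1.34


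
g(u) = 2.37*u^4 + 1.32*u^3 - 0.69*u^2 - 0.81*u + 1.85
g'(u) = 9.48*u^3 + 3.96*u^2 - 1.38*u - 0.81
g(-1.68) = 13.88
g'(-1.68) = -32.27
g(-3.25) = 216.29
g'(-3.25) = -279.93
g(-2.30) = 50.32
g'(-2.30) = -92.03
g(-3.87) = 449.75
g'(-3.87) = -485.63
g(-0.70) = 2.20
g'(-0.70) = -1.16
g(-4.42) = 782.53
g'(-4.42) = -735.95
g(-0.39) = 2.04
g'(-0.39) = -0.23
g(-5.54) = 1993.20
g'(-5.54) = -1483.52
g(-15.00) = 115385.00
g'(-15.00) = -31084.11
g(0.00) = 1.85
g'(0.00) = -0.81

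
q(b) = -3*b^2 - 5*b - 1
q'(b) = -6*b - 5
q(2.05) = -23.86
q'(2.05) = -17.30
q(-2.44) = -6.66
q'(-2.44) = 9.64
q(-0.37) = 0.44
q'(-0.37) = -2.78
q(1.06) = -9.67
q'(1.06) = -11.36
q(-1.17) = 0.74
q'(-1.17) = 2.02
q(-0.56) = 0.86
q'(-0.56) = -1.64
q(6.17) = -146.06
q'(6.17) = -42.02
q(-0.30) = 0.23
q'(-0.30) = -3.20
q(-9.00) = -199.00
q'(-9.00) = 49.00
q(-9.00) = -199.00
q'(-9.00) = 49.00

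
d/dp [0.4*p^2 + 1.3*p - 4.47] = 0.8*p + 1.3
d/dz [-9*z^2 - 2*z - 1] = -18*z - 2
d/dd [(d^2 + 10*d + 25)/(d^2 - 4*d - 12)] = 2*(-7*d^2 - 37*d - 10)/(d^4 - 8*d^3 - 8*d^2 + 96*d + 144)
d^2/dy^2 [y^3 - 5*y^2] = 6*y - 10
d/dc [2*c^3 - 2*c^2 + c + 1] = 6*c^2 - 4*c + 1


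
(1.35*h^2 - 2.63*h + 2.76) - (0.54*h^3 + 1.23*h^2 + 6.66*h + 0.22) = -0.54*h^3 + 0.12*h^2 - 9.29*h + 2.54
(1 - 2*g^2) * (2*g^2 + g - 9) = -4*g^4 - 2*g^3 + 20*g^2 + g - 9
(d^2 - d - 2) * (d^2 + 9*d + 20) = d^4 + 8*d^3 + 9*d^2 - 38*d - 40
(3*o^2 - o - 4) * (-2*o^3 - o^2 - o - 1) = -6*o^5 - o^4 + 6*o^3 + 2*o^2 + 5*o + 4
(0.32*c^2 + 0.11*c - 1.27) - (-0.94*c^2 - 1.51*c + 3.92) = 1.26*c^2 + 1.62*c - 5.19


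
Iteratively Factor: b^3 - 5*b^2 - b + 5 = (b - 5)*(b^2 - 1) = (b - 5)*(b + 1)*(b - 1)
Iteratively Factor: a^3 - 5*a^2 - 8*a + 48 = (a - 4)*(a^2 - a - 12) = (a - 4)^2*(a + 3)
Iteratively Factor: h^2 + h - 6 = (h + 3)*(h - 2)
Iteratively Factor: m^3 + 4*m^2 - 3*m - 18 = (m + 3)*(m^2 + m - 6) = (m + 3)^2*(m - 2)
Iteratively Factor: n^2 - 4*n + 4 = (n - 2)*(n - 2)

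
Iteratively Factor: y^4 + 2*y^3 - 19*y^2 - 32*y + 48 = (y + 3)*(y^3 - y^2 - 16*y + 16) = (y - 1)*(y + 3)*(y^2 - 16) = (y - 4)*(y - 1)*(y + 3)*(y + 4)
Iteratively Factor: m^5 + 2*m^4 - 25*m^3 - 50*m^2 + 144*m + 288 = (m - 3)*(m^4 + 5*m^3 - 10*m^2 - 80*m - 96) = (m - 3)*(m + 3)*(m^3 + 2*m^2 - 16*m - 32) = (m - 3)*(m + 2)*(m + 3)*(m^2 - 16) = (m - 4)*(m - 3)*(m + 2)*(m + 3)*(m + 4)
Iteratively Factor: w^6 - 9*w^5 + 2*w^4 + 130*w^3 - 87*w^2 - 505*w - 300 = (w - 5)*(w^5 - 4*w^4 - 18*w^3 + 40*w^2 + 113*w + 60) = (w - 5)^2*(w^4 + w^3 - 13*w^2 - 25*w - 12) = (w - 5)^2*(w + 1)*(w^3 - 13*w - 12) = (w - 5)^2*(w + 1)^2*(w^2 - w - 12) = (w - 5)^2*(w - 4)*(w + 1)^2*(w + 3)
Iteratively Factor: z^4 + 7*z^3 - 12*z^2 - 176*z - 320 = (z - 5)*(z^3 + 12*z^2 + 48*z + 64) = (z - 5)*(z + 4)*(z^2 + 8*z + 16) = (z - 5)*(z + 4)^2*(z + 4)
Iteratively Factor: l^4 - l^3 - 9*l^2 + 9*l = (l)*(l^3 - l^2 - 9*l + 9) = l*(l + 3)*(l^2 - 4*l + 3) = l*(l - 1)*(l + 3)*(l - 3)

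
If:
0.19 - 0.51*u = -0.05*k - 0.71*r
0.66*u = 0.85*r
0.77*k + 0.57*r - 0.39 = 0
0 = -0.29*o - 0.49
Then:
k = 10.36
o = -1.69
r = -13.32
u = -17.15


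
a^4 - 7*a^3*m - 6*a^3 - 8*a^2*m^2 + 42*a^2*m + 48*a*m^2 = a*(a - 6)*(a - 8*m)*(a + m)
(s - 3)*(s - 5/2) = s^2 - 11*s/2 + 15/2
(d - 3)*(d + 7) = d^2 + 4*d - 21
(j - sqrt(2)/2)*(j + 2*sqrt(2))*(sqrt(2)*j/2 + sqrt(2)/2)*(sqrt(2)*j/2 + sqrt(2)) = j^4/2 + 3*sqrt(2)*j^3/4 + 3*j^3/2 + 9*sqrt(2)*j^2/4 - 3*j + 3*sqrt(2)*j/2 - 2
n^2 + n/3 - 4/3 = (n - 1)*(n + 4/3)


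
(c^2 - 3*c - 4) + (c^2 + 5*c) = 2*c^2 + 2*c - 4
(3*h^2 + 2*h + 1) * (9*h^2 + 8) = 27*h^4 + 18*h^3 + 33*h^2 + 16*h + 8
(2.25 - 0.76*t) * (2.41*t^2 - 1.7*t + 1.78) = -1.8316*t^3 + 6.7145*t^2 - 5.1778*t + 4.005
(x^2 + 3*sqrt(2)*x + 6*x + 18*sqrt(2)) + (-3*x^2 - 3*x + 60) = -2*x^2 + 3*x + 3*sqrt(2)*x + 18*sqrt(2) + 60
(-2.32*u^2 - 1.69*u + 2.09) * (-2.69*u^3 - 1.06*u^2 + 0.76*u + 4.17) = 6.2408*u^5 + 7.0053*u^4 - 5.5939*u^3 - 13.1742*u^2 - 5.4589*u + 8.7153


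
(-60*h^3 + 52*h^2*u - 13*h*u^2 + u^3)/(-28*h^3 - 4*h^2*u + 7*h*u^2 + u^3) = (30*h^2 - 11*h*u + u^2)/(14*h^2 + 9*h*u + u^2)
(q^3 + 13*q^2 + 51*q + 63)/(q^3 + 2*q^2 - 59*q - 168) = (q + 3)/(q - 8)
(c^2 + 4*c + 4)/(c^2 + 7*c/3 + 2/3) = 3*(c + 2)/(3*c + 1)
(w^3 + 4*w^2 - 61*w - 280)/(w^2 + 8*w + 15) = (w^2 - w - 56)/(w + 3)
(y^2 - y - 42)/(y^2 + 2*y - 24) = (y - 7)/(y - 4)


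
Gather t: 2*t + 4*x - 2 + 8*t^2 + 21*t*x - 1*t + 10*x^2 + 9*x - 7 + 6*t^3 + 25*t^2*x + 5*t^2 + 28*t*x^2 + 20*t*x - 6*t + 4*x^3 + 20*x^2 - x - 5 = 6*t^3 + t^2*(25*x + 13) + t*(28*x^2 + 41*x - 5) + 4*x^3 + 30*x^2 + 12*x - 14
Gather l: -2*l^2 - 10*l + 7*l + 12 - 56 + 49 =-2*l^2 - 3*l + 5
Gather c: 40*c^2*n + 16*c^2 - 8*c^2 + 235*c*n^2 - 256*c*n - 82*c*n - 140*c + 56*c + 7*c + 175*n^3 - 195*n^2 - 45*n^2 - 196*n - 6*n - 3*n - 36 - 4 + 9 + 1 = c^2*(40*n + 8) + c*(235*n^2 - 338*n - 77) + 175*n^3 - 240*n^2 - 205*n - 30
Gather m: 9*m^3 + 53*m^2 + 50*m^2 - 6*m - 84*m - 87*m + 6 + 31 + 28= 9*m^3 + 103*m^2 - 177*m + 65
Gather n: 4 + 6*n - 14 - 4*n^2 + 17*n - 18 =-4*n^2 + 23*n - 28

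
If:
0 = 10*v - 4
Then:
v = 2/5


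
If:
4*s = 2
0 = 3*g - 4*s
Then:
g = 2/3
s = 1/2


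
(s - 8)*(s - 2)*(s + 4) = s^3 - 6*s^2 - 24*s + 64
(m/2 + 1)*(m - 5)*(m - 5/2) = m^3/2 - 11*m^2/4 - 5*m/4 + 25/2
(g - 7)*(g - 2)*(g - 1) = g^3 - 10*g^2 + 23*g - 14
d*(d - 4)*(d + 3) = d^3 - d^2 - 12*d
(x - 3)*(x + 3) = x^2 - 9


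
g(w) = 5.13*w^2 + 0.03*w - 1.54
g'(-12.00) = -123.09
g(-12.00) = 736.82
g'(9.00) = 92.37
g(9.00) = 414.26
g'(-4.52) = -46.35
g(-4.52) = 103.13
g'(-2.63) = -26.95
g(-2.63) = 33.86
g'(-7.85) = -80.51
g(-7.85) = 314.35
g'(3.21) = 32.96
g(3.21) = 51.42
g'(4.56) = 46.82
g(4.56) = 105.27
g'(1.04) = 10.70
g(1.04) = 4.04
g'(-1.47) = -15.05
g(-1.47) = 9.50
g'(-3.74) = -38.34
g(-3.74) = 70.10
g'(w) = 10.26*w + 0.03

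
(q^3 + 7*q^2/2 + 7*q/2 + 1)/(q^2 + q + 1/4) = 2*(q^2 + 3*q + 2)/(2*q + 1)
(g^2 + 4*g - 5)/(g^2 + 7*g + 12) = (g^2 + 4*g - 5)/(g^2 + 7*g + 12)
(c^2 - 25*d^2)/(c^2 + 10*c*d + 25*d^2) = (c - 5*d)/(c + 5*d)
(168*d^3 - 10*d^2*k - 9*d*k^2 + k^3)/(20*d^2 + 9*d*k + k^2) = (42*d^2 - 13*d*k + k^2)/(5*d + k)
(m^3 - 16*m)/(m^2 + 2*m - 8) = m*(m - 4)/(m - 2)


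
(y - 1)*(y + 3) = y^2 + 2*y - 3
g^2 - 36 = (g - 6)*(g + 6)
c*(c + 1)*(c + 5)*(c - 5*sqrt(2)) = c^4 - 5*sqrt(2)*c^3 + 6*c^3 - 30*sqrt(2)*c^2 + 5*c^2 - 25*sqrt(2)*c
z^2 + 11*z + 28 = (z + 4)*(z + 7)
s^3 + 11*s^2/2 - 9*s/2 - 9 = (s - 3/2)*(s + 1)*(s + 6)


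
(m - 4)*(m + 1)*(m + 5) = m^3 + 2*m^2 - 19*m - 20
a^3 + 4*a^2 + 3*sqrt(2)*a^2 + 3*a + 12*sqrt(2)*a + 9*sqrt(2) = (a + 1)*(a + 3)*(a + 3*sqrt(2))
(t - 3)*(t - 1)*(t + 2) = t^3 - 2*t^2 - 5*t + 6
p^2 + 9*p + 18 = (p + 3)*(p + 6)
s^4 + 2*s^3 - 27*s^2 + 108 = (s - 3)^2*(s + 2)*(s + 6)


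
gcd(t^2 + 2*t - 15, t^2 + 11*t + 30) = t + 5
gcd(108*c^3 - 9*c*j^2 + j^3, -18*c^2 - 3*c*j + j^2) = 18*c^2 + 3*c*j - j^2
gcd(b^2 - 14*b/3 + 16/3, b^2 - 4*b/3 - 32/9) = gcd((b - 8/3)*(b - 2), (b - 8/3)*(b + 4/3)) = b - 8/3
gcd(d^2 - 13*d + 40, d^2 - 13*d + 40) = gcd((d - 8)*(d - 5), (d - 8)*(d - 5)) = d^2 - 13*d + 40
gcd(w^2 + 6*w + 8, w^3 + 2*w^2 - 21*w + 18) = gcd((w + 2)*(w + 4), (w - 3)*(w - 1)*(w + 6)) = 1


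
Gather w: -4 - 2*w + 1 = -2*w - 3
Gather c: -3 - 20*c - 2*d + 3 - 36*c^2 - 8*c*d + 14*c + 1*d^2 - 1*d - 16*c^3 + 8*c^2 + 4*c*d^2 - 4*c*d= -16*c^3 - 28*c^2 + c*(4*d^2 - 12*d - 6) + d^2 - 3*d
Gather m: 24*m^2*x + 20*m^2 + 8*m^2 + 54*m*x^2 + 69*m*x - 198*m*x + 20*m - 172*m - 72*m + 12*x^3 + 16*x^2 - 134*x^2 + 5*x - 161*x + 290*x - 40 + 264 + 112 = m^2*(24*x + 28) + m*(54*x^2 - 129*x - 224) + 12*x^3 - 118*x^2 + 134*x + 336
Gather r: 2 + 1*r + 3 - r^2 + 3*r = -r^2 + 4*r + 5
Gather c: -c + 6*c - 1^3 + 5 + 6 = 5*c + 10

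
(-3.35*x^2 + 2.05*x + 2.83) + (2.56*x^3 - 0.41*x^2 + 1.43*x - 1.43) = 2.56*x^3 - 3.76*x^2 + 3.48*x + 1.4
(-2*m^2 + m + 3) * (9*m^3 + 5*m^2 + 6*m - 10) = -18*m^5 - m^4 + 20*m^3 + 41*m^2 + 8*m - 30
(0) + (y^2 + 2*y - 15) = y^2 + 2*y - 15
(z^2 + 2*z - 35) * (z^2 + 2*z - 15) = z^4 + 4*z^3 - 46*z^2 - 100*z + 525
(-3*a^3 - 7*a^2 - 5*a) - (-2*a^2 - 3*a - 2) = -3*a^3 - 5*a^2 - 2*a + 2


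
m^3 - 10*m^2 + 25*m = m*(m - 5)^2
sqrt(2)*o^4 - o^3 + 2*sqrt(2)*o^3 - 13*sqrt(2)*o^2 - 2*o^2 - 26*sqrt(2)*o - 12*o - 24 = (o + 2)*(o - 3*sqrt(2))*(o + 2*sqrt(2))*(sqrt(2)*o + 1)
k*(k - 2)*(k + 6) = k^3 + 4*k^2 - 12*k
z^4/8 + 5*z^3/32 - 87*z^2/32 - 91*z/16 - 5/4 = (z/4 + 1)*(z/2 + 1)*(z - 5)*(z + 1/4)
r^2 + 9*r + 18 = (r + 3)*(r + 6)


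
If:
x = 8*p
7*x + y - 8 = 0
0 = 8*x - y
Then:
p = 1/15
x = 8/15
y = 64/15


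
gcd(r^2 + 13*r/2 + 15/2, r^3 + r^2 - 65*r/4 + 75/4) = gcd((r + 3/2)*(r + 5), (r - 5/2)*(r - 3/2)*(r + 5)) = r + 5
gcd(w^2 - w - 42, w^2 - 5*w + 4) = 1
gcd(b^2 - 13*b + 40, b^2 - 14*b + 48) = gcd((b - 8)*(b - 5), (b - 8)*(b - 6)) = b - 8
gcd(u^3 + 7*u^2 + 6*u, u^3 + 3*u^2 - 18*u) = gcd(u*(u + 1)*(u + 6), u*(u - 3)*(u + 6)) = u^2 + 6*u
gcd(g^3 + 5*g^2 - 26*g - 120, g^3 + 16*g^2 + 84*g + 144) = g^2 + 10*g + 24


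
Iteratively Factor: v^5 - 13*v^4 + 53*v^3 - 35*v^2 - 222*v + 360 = (v - 3)*(v^4 - 10*v^3 + 23*v^2 + 34*v - 120) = (v - 3)^2*(v^3 - 7*v^2 + 2*v + 40) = (v - 5)*(v - 3)^2*(v^2 - 2*v - 8) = (v - 5)*(v - 4)*(v - 3)^2*(v + 2)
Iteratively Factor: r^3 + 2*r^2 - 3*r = (r - 1)*(r^2 + 3*r) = r*(r - 1)*(r + 3)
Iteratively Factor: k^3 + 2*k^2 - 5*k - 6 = (k + 1)*(k^2 + k - 6) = (k - 2)*(k + 1)*(k + 3)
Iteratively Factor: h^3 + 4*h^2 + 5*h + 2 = (h + 1)*(h^2 + 3*h + 2) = (h + 1)*(h + 2)*(h + 1)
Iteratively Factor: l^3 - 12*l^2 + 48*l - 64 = (l - 4)*(l^2 - 8*l + 16) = (l - 4)^2*(l - 4)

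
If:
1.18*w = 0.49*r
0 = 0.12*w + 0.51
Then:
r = -10.23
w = -4.25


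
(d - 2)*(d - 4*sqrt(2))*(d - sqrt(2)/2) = d^3 - 9*sqrt(2)*d^2/2 - 2*d^2 + 4*d + 9*sqrt(2)*d - 8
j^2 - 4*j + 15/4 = (j - 5/2)*(j - 3/2)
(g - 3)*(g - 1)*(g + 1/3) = g^3 - 11*g^2/3 + 5*g/3 + 1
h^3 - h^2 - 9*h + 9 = (h - 3)*(h - 1)*(h + 3)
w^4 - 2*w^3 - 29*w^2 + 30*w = w*(w - 6)*(w - 1)*(w + 5)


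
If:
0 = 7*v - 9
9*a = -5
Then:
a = -5/9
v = 9/7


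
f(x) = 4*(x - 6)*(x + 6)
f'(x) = 8*x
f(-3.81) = -85.94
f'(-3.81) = -30.48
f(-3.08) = -106.05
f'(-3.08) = -24.64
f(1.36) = -136.60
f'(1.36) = 10.88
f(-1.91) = -129.41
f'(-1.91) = -15.28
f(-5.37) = -28.65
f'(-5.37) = -42.96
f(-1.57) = -134.14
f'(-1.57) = -12.56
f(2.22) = -124.29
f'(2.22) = 17.76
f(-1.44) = -135.71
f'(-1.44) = -11.52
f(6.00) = 0.00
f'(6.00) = 48.00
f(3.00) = -108.00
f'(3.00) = 24.00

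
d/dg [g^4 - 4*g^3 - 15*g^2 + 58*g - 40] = 4*g^3 - 12*g^2 - 30*g + 58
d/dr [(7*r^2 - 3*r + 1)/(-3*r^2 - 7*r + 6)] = (-58*r^2 + 90*r - 11)/(9*r^4 + 42*r^3 + 13*r^2 - 84*r + 36)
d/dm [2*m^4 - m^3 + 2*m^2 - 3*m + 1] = 8*m^3 - 3*m^2 + 4*m - 3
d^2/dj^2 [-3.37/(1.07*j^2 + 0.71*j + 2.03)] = (7.716626*j^2 + 5.120378*j - 3.37*(2.14*j + 0.71)*(4.28*j + 1.42) + 14.639954)/(1.07*j^2 + 0.71*j + 2.03)^3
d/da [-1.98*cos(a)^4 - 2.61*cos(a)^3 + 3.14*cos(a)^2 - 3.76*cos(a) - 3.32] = (7.92*cos(a)^3 + 7.83*cos(a)^2 - 6.28*cos(a) + 3.76)*sin(a)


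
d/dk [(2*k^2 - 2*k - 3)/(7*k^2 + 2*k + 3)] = 18*k*(k + 3)/(49*k^4 + 28*k^3 + 46*k^2 + 12*k + 9)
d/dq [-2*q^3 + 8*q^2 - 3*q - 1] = -6*q^2 + 16*q - 3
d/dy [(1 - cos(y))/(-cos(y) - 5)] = -6*sin(y)/(cos(y) + 5)^2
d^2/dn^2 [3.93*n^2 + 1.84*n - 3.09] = 7.86000000000000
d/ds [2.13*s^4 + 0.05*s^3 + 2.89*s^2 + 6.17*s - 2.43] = 8.52*s^3 + 0.15*s^2 + 5.78*s + 6.17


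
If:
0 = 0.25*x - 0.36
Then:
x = 1.44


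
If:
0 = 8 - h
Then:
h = 8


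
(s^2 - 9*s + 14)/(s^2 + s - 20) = (s^2 - 9*s + 14)/(s^2 + s - 20)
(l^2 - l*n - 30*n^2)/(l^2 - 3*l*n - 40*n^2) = (l - 6*n)/(l - 8*n)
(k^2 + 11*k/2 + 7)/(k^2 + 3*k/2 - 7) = (k + 2)/(k - 2)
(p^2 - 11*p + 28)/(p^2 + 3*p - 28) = (p - 7)/(p + 7)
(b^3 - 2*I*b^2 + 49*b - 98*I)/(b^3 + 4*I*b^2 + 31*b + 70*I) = (b^2 - 9*I*b - 14)/(b^2 - 3*I*b + 10)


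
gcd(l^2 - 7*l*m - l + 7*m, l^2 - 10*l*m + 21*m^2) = l - 7*m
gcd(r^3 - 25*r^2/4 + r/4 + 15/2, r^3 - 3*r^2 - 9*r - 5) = r + 1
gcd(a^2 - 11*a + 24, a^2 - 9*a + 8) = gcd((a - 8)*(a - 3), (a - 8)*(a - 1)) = a - 8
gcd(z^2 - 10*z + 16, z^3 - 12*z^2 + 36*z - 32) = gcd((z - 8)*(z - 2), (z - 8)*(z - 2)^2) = z^2 - 10*z + 16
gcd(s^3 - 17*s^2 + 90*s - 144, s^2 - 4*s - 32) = s - 8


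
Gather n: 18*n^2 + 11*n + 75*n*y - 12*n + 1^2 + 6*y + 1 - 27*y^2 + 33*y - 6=18*n^2 + n*(75*y - 1) - 27*y^2 + 39*y - 4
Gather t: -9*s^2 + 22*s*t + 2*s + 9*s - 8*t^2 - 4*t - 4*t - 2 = -9*s^2 + 11*s - 8*t^2 + t*(22*s - 8) - 2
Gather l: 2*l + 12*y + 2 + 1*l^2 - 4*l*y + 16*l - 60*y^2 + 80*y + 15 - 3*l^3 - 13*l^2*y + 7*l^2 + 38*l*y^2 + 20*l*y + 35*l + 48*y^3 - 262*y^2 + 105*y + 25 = -3*l^3 + l^2*(8 - 13*y) + l*(38*y^2 + 16*y + 53) + 48*y^3 - 322*y^2 + 197*y + 42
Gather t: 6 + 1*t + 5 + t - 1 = 2*t + 10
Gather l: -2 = -2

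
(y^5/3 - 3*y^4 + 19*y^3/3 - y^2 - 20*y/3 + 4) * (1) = y^5/3 - 3*y^4 + 19*y^3/3 - y^2 - 20*y/3 + 4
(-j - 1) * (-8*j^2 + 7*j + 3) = 8*j^3 + j^2 - 10*j - 3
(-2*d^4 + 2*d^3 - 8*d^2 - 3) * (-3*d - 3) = 6*d^5 + 18*d^3 + 24*d^2 + 9*d + 9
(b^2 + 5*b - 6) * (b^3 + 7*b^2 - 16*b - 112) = b^5 + 12*b^4 + 13*b^3 - 234*b^2 - 464*b + 672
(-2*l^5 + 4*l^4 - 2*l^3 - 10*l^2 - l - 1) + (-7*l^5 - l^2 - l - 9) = -9*l^5 + 4*l^4 - 2*l^3 - 11*l^2 - 2*l - 10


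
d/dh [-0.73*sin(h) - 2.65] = -0.73*cos(h)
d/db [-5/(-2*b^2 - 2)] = -5*b/(b^2 + 1)^2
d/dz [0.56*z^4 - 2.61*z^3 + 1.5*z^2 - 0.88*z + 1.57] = 2.24*z^3 - 7.83*z^2 + 3.0*z - 0.88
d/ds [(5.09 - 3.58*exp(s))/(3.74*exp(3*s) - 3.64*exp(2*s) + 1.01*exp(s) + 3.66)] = (26.7784*exp(3*s) - 70.141*exp(2*s) + 37.0552*exp(s) - 18.2437)*exp(s)/(13.9876*exp(6*s) - 27.2272*exp(5*s) + 20.8044*exp(4*s) + 20.024*exp(3*s) - 25.6247*exp(2*s) + 7.3932*exp(s) + 13.3956)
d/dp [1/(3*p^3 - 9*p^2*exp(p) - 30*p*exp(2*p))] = (p^2*exp(p) - p^2 + 20*p*exp(2*p)/3 + 2*p*exp(p) + 10*exp(2*p)/3)/(p^2*(-p^2 + 3*p*exp(p) + 10*exp(2*p))^2)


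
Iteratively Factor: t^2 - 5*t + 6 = (t - 2)*(t - 3)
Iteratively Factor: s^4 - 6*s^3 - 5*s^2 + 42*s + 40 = (s + 1)*(s^3 - 7*s^2 + 2*s + 40) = (s - 4)*(s + 1)*(s^2 - 3*s - 10) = (s - 5)*(s - 4)*(s + 1)*(s + 2)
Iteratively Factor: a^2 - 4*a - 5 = (a - 5)*(a + 1)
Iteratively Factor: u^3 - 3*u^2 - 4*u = (u)*(u^2 - 3*u - 4) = u*(u - 4)*(u + 1)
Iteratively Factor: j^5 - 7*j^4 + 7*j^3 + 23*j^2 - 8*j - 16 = (j + 1)*(j^4 - 8*j^3 + 15*j^2 + 8*j - 16) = (j - 1)*(j + 1)*(j^3 - 7*j^2 + 8*j + 16) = (j - 4)*(j - 1)*(j + 1)*(j^2 - 3*j - 4) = (j - 4)*(j - 1)*(j + 1)^2*(j - 4)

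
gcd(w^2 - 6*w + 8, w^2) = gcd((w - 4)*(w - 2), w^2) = 1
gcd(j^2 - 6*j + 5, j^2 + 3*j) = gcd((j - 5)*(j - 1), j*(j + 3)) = 1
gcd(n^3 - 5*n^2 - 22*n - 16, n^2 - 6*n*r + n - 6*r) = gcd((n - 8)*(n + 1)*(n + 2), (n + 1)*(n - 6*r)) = n + 1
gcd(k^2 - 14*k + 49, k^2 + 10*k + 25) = 1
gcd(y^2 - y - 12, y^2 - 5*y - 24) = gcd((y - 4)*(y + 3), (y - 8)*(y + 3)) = y + 3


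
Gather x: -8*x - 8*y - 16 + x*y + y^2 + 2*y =x*(y - 8) + y^2 - 6*y - 16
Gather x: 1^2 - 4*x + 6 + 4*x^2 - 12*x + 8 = 4*x^2 - 16*x + 15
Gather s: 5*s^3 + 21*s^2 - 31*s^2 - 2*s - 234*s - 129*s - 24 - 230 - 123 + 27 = 5*s^3 - 10*s^2 - 365*s - 350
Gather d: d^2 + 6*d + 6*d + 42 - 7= d^2 + 12*d + 35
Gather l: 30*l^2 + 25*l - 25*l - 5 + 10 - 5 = 30*l^2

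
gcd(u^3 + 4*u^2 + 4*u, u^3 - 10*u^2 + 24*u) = u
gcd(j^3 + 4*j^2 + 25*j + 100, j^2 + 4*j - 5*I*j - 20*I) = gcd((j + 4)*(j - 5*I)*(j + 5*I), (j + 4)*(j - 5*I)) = j^2 + j*(4 - 5*I) - 20*I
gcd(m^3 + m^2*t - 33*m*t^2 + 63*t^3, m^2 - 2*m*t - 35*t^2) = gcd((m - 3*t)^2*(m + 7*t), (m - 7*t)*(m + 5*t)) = 1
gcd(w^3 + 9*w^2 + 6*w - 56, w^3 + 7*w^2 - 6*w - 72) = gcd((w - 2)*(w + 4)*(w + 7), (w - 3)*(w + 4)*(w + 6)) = w + 4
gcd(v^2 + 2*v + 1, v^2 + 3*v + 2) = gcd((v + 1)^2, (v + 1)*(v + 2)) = v + 1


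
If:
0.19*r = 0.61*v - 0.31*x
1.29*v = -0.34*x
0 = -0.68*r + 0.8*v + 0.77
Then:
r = 1.29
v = 0.14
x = -0.52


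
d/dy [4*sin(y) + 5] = 4*cos(y)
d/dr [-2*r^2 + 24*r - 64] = 24 - 4*r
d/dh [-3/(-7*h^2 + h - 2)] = 3*(1 - 14*h)/(7*h^2 - h + 2)^2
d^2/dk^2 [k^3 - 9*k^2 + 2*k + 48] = 6*k - 18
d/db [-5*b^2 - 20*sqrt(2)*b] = -10*b - 20*sqrt(2)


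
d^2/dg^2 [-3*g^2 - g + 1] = -6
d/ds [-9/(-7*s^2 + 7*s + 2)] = 63*(1 - 2*s)/(-7*s^2 + 7*s + 2)^2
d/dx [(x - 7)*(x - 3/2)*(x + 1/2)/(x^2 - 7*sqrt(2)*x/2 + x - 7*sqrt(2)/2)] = (4*x^4 - 28*sqrt(2)*x^3 + 8*x^3 - 57*x^2 + 70*sqrt(2)*x^2 - 42*x + 224*sqrt(2)*x - 21 - 14*sqrt(2))/(2*(2*x^4 - 14*sqrt(2)*x^3 + 4*x^3 - 28*sqrt(2)*x^2 + 51*x^2 - 14*sqrt(2)*x + 98*x + 49))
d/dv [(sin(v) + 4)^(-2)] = -2*cos(v)/(sin(v) + 4)^3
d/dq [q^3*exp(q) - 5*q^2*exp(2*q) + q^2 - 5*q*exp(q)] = q^3*exp(q) - 10*q^2*exp(2*q) + 3*q^2*exp(q) - 10*q*exp(2*q) - 5*q*exp(q) + 2*q - 5*exp(q)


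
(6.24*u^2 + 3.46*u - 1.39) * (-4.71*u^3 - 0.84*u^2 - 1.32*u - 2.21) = -29.3904*u^5 - 21.5382*u^4 - 4.5963*u^3 - 17.19*u^2 - 5.8118*u + 3.0719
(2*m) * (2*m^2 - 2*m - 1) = 4*m^3 - 4*m^2 - 2*m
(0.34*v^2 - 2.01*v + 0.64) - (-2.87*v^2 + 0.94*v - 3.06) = 3.21*v^2 - 2.95*v + 3.7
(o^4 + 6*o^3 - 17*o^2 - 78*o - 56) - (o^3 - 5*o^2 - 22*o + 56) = o^4 + 5*o^3 - 12*o^2 - 56*o - 112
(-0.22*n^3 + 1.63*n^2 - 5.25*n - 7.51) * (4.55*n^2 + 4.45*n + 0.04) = -1.001*n^5 + 6.4375*n^4 - 16.6428*n^3 - 57.4678*n^2 - 33.6295*n - 0.3004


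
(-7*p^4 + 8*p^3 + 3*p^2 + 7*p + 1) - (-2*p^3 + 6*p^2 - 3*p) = -7*p^4 + 10*p^3 - 3*p^2 + 10*p + 1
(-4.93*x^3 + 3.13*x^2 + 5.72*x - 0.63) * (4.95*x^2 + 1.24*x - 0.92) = -24.4035*x^5 + 9.3803*x^4 + 36.7308*x^3 + 1.0947*x^2 - 6.0436*x + 0.5796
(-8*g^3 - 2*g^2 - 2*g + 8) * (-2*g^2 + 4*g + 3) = 16*g^5 - 28*g^4 - 28*g^3 - 30*g^2 + 26*g + 24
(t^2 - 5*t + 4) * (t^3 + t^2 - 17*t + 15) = t^5 - 4*t^4 - 18*t^3 + 104*t^2 - 143*t + 60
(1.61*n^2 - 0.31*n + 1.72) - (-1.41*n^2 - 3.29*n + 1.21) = 3.02*n^2 + 2.98*n + 0.51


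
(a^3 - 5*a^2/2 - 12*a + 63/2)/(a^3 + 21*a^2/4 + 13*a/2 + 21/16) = 8*(a^2 - 6*a + 9)/(8*a^2 + 14*a + 3)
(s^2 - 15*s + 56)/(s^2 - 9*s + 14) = (s - 8)/(s - 2)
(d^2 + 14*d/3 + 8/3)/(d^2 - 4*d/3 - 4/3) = (d + 4)/(d - 2)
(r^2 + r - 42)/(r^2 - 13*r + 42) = (r + 7)/(r - 7)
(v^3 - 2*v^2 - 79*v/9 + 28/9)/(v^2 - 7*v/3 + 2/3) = (3*v^2 - 5*v - 28)/(3*(v - 2))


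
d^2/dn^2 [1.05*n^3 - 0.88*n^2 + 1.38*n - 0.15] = 6.3*n - 1.76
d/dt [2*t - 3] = 2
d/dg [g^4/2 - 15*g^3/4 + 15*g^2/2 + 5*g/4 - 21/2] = 2*g^3 - 45*g^2/4 + 15*g + 5/4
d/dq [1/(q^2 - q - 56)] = (1 - 2*q)/(-q^2 + q + 56)^2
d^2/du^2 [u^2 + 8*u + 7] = 2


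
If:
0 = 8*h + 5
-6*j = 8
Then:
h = -5/8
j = -4/3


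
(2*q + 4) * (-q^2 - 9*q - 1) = -2*q^3 - 22*q^2 - 38*q - 4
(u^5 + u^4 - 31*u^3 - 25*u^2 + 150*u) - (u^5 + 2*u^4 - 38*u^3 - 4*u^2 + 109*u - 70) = -u^4 + 7*u^3 - 21*u^2 + 41*u + 70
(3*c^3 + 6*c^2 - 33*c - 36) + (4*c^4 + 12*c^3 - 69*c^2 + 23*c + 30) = 4*c^4 + 15*c^3 - 63*c^2 - 10*c - 6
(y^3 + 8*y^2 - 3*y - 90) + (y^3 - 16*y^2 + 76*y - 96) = 2*y^3 - 8*y^2 + 73*y - 186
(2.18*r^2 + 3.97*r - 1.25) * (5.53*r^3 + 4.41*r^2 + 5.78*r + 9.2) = 12.0554*r^5 + 31.5679*r^4 + 23.1956*r^3 + 37.4901*r^2 + 29.299*r - 11.5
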